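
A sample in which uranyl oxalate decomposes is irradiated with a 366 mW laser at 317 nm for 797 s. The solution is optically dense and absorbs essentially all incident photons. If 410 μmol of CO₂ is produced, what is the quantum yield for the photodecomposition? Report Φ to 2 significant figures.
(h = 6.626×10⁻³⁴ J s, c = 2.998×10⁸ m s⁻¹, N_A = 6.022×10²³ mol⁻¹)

Product: 410 μmol = 4.10×10⁻⁴ mol.
Photon energy at 317 nm: hc/λ = (6.626×10⁻³⁴)(2.998×10⁸)/(317×10⁻⁹) = 6.266×10⁻¹⁹ J.
Energy delivered: (366 mW)(797 s) = 291.7 J.
Photons incident: 291.7 / 6.266×10⁻¹⁹ = 4.655×10²⁰, i.e. 4.655×10²⁰/6.022×10²³ = 7.730×10⁻⁴ mol.
Φ = 4.10×10⁻⁴ mol / 7.730×10⁻⁴ mol photons = 0.53.

Φ = 0.53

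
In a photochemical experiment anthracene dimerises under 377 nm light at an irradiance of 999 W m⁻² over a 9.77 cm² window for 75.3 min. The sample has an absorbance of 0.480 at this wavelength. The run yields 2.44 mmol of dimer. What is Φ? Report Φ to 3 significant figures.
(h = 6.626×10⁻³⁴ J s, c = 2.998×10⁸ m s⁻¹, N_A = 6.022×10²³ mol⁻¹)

Product: 2.44 mmol = 0.00244 mol.
Photon energy at 377 nm: hc/λ = (6.626×10⁻³⁴)(2.998×10⁸)/(377×10⁻⁹) = 5.269×10⁻¹⁹ J.
Energy delivered: (999 W m⁻²)(9.77×10⁻⁴ m²)(4518 s) = 4410 J.
Photons incident: 4410 / 5.269×10⁻¹⁹ = 8.370×10²¹, i.e. 8.370×10²¹/6.022×10²³ = 0.01390 mol.
Fraction absorbed: 1 − 10^(−0.480) = 0.6689.
Photons absorbed: 0.6689 × 0.01390 = 0.009298 mol.
Φ = 0.00244 mol / 0.009298 mol photons = 0.262.

Φ = 0.262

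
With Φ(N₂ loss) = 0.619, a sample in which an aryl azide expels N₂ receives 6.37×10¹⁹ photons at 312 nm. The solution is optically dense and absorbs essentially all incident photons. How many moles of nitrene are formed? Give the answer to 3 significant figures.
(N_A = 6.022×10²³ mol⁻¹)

6.55×10⁻⁵ mol

Moles of photons: 6.37×10¹⁹ / 6.022×10²³ = 1.058×10⁻⁴ mol.
Product: Φ × n_abs = 0.619 × 1.058×10⁻⁴ = 6.549×10⁻⁵ mol.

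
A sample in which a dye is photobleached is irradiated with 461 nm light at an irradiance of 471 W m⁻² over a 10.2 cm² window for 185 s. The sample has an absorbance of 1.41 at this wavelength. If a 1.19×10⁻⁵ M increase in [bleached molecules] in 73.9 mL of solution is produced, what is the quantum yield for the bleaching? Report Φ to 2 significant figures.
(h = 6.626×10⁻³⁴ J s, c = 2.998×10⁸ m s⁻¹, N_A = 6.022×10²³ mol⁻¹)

Φ = 0.0027

Product: (1.19×10⁻⁵ M)(0.0739 L) = 8.794×10⁻⁷ mol.
Photon energy at 461 nm: hc/λ = (6.626×10⁻³⁴)(2.998×10⁸)/(461×10⁻⁹) = 4.309×10⁻¹⁹ J.
Energy delivered: (471 W m⁻²)(10.2×10⁻⁴ m²)(185 s) = 88.88 J.
Photons incident: 88.88 / 4.309×10⁻¹⁹ = 2.063×10²⁰, i.e. 2.063×10²⁰/6.022×10²³ = 3.426×10⁻⁴ mol.
Fraction absorbed: 1 − 10^(−1.41) = 0.9611.
Photons absorbed: 0.9611 × 3.426×10⁻⁴ = 3.293×10⁻⁴ mol.
Φ = 8.794×10⁻⁷ mol / 3.293×10⁻⁴ mol photons = 0.0027.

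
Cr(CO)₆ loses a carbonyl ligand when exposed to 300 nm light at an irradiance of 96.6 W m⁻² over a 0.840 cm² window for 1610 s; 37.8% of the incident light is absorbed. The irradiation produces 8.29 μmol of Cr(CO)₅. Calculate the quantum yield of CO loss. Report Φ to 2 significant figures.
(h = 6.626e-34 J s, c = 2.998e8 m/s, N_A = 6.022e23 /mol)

Φ = 0.67

Product: 8.29 μmol = 8.29e-6 mol.
Photon energy at 300 nm: hc/λ = (6.626e-34)(2.998e8)/(300e-9) = 6.622e-19 J.
Energy delivered: (96.6 W m⁻²)(0.840e-4 m²)(1610 s) = 13.06 J.
Photons incident: 13.06 / 6.622e-19 = 1.972e19, i.e. 1.972e19/6.022e23 = 3.275e-5 mol.
Photons absorbed: 0.378 × 3.275e-5 = 1.238e-5 mol.
Φ = 8.29e-6 mol / 1.238e-5 mol photons = 0.67.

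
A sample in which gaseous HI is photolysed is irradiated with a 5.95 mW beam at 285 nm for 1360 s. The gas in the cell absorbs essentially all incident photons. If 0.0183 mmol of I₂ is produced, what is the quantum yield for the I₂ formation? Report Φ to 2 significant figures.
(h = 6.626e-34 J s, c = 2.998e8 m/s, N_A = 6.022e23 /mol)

Product: 0.0183 mmol = 1.83e-5 mol.
Photon energy at 285 nm: hc/λ = (6.626e-34)(2.998e8)/(285e-9) = 6.970e-19 J.
Energy delivered: (5.95 mW)(1360 s) = 8.092 J.
Photons incident: 8.092 / 6.970e-19 = 1.161e19, i.e. 1.161e19/6.022e23 = 1.928e-5 mol.
Φ = 1.83e-5 mol / 1.928e-5 mol photons = 0.95.

Φ = 0.95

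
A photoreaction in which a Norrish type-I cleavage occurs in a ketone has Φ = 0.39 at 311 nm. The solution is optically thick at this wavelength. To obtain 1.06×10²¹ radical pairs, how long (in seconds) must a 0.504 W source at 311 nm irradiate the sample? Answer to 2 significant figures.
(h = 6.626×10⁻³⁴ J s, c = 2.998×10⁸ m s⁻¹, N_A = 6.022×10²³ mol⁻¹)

t ≈ 3400 s

Product: 1.06×10²¹ / 6.022×10²³ = 0.001760 mol.
Photons that must be absorbed: 0.001760 / 0.39 = 0.004513 mol.
Photon energy: hc/λ = 6.387×10⁻¹⁹ J; per mole, 3.846×10⁵ J mol⁻¹.
Energy required: 0.004513 × 3.846×10⁵ = 1736 J.
Time: 1736 J / 0.504 W = 3400 s.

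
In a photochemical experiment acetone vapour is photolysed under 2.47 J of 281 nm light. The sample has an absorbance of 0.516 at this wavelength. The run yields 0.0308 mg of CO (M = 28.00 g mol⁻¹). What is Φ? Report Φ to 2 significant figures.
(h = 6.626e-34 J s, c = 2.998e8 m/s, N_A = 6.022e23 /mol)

Φ = 0.27

Product: 0.0308 mg / 28.00 g mol⁻¹ = 1.100e-6 mol.
Photon energy at 281 nm: hc/λ = (6.626e-34)(2.998e8)/(281e-9) = 7.069e-19 J.
Photons incident: 2.47 / 7.069e-19 = 3.494e18, i.e. 3.494e18/6.022e23 = 5.802e-6 mol.
Fraction absorbed: 1 − 10^(−0.516) = 0.6952.
Photons absorbed: 0.6952 × 5.802e-6 = 4.034e-6 mol.
Φ = 1.100e-6 mol / 4.034e-6 mol photons = 0.27.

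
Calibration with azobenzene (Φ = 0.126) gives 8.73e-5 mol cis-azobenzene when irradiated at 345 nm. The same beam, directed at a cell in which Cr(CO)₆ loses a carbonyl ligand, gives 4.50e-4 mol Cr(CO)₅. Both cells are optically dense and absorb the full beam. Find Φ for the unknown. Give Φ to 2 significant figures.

Photons absorbed by the actinometer: 8.73e-5 / 0.126 = 6.929e-4 mol.
Φ(unknown) = 4.50e-4 / 6.929e-4 = 0.65.

Φ = 0.65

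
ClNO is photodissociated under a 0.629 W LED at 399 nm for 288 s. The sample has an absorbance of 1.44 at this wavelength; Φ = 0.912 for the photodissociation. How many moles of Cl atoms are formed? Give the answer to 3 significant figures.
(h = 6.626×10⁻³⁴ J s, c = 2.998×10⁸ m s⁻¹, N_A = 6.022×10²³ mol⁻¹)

Photon energy at 399 nm: hc/λ = (6.626×10⁻³⁴)(2.998×10⁸)/(399×10⁻⁹) = 4.979×10⁻¹⁹ J.
Energy delivered: (0.629 W)(288 s) = 181.2 J.
Photons incident: 181.2 / 4.979×10⁻¹⁹ = 3.639×10²⁰, i.e. 3.639×10²⁰/6.022×10²³ = 6.043×10⁻⁴ mol.
Fraction absorbed: 1 − 10^(−1.44) = 0.9637.
Photons absorbed: 0.9637 × 6.043×10⁻⁴ = 5.824×10⁻⁴ mol.
Product: Φ × n_abs = 0.912 × 5.824×10⁻⁴ = 5.311×10⁻⁴ mol.

5.31×10⁻⁴ mol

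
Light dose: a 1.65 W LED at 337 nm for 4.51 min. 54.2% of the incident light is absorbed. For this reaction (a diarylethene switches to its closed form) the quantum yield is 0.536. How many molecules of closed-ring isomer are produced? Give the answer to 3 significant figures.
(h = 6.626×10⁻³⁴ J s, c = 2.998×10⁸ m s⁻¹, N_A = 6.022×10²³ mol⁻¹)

2.20×10²⁰ molecules

Photon energy at 337 nm: hc/λ = (6.626×10⁻³⁴)(2.998×10⁸)/(337×10⁻⁹) = 5.895×10⁻¹⁹ J.
Energy delivered: (1.65 W)(270.6 s) = 446.5 J.
Photons incident: 446.5 / 5.895×10⁻¹⁹ = 7.574×10²⁰, i.e. 7.574×10²⁰/6.022×10²³ = 0.001258 mol.
Photons absorbed: 0.542 × 0.001258 = 6.818×10⁻⁴ mol.
Product: Φ × n_abs = 0.536 × 6.818×10⁻⁴ = 3.654×10⁻⁴ mol.
As a count: 3.654×10⁻⁴ × 6.022×10²³ = 2.20×10²⁰.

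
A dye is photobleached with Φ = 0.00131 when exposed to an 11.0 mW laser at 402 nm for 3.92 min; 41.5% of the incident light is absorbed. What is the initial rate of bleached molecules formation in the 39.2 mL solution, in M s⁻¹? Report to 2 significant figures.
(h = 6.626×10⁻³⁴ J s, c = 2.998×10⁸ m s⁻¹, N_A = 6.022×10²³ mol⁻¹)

Photon energy at 402 nm: hc/λ = (6.626×10⁻³⁴)(2.998×10⁸)/(402×10⁻⁹) = 4.941×10⁻¹⁹ J.
Energy delivered: (11.0 mW)(235.2 s) = 2.587 J.
Photons incident: 2.587 / 4.941×10⁻¹⁹ = 5.236×10¹⁸, i.e. 5.236×10¹⁸/6.022×10²³ = 8.695×10⁻⁶ mol.
Photons absorbed: 0.415 × 8.695×10⁻⁶ = 3.608×10⁻⁶ mol.
Product formed: 0.00131 × 3.608×10⁻⁶ = 4.726×10⁻⁹ mol.
Rate: 4.726×10⁻⁹ mol / (235.2 s × 0.0392 L) = 5.1×10⁻¹⁰ M s⁻¹.

5.1×10⁻¹⁰ M s⁻¹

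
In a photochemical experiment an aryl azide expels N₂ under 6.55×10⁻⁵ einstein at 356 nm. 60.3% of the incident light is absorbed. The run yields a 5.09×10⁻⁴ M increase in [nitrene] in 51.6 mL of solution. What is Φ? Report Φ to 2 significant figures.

Product: (5.09×10⁻⁴ M)(0.0516 L) = 2.626×10⁻⁵ mol.
Photons absorbed: 0.603 × 6.55×10⁻⁵ = 3.950×10⁻⁵ mol.
Φ = 2.626×10⁻⁵ mol / 3.950×10⁻⁵ mol photons = 0.66.

Φ = 0.66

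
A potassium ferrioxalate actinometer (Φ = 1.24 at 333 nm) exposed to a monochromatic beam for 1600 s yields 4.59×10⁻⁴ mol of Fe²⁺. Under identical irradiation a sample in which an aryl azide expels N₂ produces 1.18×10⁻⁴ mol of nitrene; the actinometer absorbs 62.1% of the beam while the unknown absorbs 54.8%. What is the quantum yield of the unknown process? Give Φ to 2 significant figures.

Φ = 0.36

Photons absorbed by the actinometer: 4.59×10⁻⁴ / 1.24 = 3.702×10⁻⁴ mol.
Incident flux: 3.702×10⁻⁴ / 0.621 = 5.961×10⁻⁴ einstein.
Absorbed by unknown: 0.548 × 5.961×10⁻⁴ = 3.267×10⁻⁴ mol.
Φ(unknown) = 1.18×10⁻⁴ / 3.267×10⁻⁴ = 0.36.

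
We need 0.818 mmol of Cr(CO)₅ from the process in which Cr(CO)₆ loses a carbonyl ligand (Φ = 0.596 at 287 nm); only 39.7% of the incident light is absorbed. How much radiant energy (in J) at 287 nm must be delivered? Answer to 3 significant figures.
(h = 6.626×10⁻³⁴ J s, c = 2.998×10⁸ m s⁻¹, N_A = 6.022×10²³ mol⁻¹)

1440 J

Product: 0.818 mmol = 8.18×10⁻⁴ mol.
Photons that must be absorbed: 8.18×10⁻⁴ / 0.596 = 0.001372 mol.
Incident photons needed: 0.001372 / 0.397 = 0.003456 mol.
Photon energy: hc/λ = 6.922×10⁻¹⁹ J; per mole, 4.168×10⁵ J mol⁻¹.
Energy required: 0.003456 × 4.168×10⁵ = 1440 J.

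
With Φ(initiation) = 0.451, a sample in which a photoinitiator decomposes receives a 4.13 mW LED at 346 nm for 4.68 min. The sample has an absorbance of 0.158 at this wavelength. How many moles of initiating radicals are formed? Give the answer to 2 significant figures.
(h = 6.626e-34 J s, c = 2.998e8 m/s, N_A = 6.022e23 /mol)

4.6e-7 mol

Photon energy at 346 nm: hc/λ = (6.626e-34)(2.998e8)/(346e-9) = 5.741e-19 J.
Energy delivered: (4.13 mW)(280.8 s) = 1.160 J.
Photons incident: 1.160 / 5.741e-19 = 2.021e18, i.e. 2.021e18/6.022e23 = 3.356e-6 mol.
Fraction absorbed: 1 − 10^(−0.158) = 0.3050.
Photons absorbed: 0.3050 × 3.356e-6 = 1.024e-6 mol.
Product: Φ × n_abs = 0.451 × 1.024e-6 = 4.618e-7 mol.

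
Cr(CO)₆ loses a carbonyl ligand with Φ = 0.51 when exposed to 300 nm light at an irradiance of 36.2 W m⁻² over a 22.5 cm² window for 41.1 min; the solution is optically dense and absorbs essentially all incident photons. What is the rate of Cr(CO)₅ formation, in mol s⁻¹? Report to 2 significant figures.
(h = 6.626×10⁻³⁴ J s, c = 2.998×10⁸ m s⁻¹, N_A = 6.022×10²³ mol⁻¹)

1.0×10⁻⁷ mol s⁻¹

Photon energy at 300 nm: hc/λ = (6.626×10⁻³⁴)(2.998×10⁸)/(300×10⁻⁹) = 6.622×10⁻¹⁹ J.
Energy delivered: (36.2 W m⁻²)(22.5×10⁻⁴ m²)(2466 s) = 200.9 J.
Photons incident: 200.9 / 6.622×10⁻¹⁹ = 3.034×10²⁰, i.e. 3.034×10²⁰/6.022×10²³ = 5.038×10⁻⁴ mol.
Product formed: 0.51 × 5.038×10⁻⁴ = 2.569×10⁻⁴ mol.
Rate: 2.569×10⁻⁴ / 2466 s = 1.0×10⁻⁷ mol s⁻¹.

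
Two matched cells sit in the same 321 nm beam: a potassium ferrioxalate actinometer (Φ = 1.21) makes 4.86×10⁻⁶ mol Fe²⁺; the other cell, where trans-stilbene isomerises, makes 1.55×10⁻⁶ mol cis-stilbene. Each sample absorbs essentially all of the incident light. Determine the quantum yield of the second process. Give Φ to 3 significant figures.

Φ = 0.386

Photons absorbed by the actinometer: 4.86×10⁻⁶ / 1.21 = 4.017×10⁻⁶ mol.
Φ(unknown) = 1.55×10⁻⁶ / 4.017×10⁻⁶ = 0.386.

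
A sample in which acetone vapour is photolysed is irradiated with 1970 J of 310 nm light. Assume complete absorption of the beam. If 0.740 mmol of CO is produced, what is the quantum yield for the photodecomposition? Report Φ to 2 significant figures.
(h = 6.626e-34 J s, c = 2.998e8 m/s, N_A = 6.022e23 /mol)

Product: 0.740 mmol = 7.40e-4 mol.
Photon energy at 310 nm: hc/λ = (6.626e-34)(2.998e8)/(310e-9) = 6.408e-19 J.
Photons incident: 1970 / 6.408e-19 = 3.074e21, i.e. 3.074e21/6.022e23 = 0.005105 mol.
Φ = 7.40e-4 mol / 0.005105 mol photons = 0.14.

Φ = 0.14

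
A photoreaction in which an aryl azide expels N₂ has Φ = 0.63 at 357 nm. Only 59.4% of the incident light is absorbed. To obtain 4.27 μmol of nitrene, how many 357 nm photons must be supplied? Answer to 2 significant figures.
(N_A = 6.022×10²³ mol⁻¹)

6.9×10¹⁸ photons

Product: 4.27 μmol = 4.27×10⁻⁶ mol.
Photons that must be absorbed: 4.27×10⁻⁶ / 0.63 = 6.778×10⁻⁶ mol.
Incident photons needed: 6.778×10⁻⁶ / 0.594 = 1.141×10⁻⁵ mol.
Photon count: 1.141×10⁻⁵ × 6.022×10²³ = 6.9×10¹⁸.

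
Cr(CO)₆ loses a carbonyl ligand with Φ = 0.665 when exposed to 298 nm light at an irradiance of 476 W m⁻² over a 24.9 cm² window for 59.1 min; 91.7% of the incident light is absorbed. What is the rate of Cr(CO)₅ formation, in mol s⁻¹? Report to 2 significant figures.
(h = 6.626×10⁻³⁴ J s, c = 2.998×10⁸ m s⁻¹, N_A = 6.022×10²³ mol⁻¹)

1.8×10⁻⁶ mol s⁻¹

Photon energy at 298 nm: hc/λ = (6.626×10⁻³⁴)(2.998×10⁸)/(298×10⁻⁹) = 6.666×10⁻¹⁹ J.
Energy delivered: (476 W m⁻²)(24.9×10⁻⁴ m²)(3546 s) = 4203 J.
Photons incident: 4203 / 6.666×10⁻¹⁹ = 6.305×10²¹, i.e. 6.305×10²¹/6.022×10²³ = 0.01047 mol.
Photons absorbed: 0.917 × 0.01047 = 0.009601 mol.
Product formed: 0.665 × 0.009601 = 0.006385 mol.
Rate: 0.006385 / 3546 s = 1.8×10⁻⁶ mol s⁻¹.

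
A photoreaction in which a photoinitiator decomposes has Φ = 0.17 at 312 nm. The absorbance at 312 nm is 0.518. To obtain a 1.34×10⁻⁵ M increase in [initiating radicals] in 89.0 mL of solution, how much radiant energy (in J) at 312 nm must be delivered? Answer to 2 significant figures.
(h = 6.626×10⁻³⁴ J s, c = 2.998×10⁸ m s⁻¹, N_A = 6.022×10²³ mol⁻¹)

3.9 J

Product: (1.34×10⁻⁵ M)(0.089 L) = 1.193×10⁻⁶ mol.
Photons that must be absorbed: 1.193×10⁻⁶ / 0.17 = 7.018×10⁻⁶ mol.
Fraction absorbed: 1 − 10^(−0.518) = 0.6966.
Incident photons needed: 7.018×10⁻⁶ / 0.6966 = 1.007×10⁻⁵ mol.
Photon energy: hc/λ = 6.367×10⁻¹⁹ J; per mole, 3.834×10⁵ J mol⁻¹.
Energy required: 1.007×10⁻⁵ × 3.834×10⁵ = 3.9 J.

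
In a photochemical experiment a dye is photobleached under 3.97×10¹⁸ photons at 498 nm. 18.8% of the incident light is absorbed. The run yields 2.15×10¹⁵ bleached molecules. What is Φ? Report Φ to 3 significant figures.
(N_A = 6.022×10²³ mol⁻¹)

Product: 2.15×10¹⁵ / 6.022×10²³ = 3.570×10⁻⁹ mol.
Moles of photons: 3.97×10¹⁸ / 6.022×10²³ = 6.592×10⁻⁶ mol.
Photons absorbed: 0.188 × 6.592×10⁻⁶ = 1.239×10⁻⁶ mol.
Φ = 3.570×10⁻⁹ mol / 1.239×10⁻⁶ mol photons = 0.00288.

Φ = 0.00288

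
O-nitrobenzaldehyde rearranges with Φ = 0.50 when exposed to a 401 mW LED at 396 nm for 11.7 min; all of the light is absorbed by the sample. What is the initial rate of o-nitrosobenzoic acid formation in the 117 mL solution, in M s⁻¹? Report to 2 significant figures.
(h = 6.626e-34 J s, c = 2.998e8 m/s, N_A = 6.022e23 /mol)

5.7e-6 M s⁻¹

Photon energy at 396 nm: hc/λ = (6.626e-34)(2.998e8)/(396e-9) = 5.016e-19 J.
Energy delivered: (401 mW)(702 s) = 281.5 J.
Photons incident: 281.5 / 5.016e-19 = 5.612e20, i.e. 5.612e20/6.022e23 = 9.319e-4 mol.
Product formed: 0.50 × 9.319e-4 = 4.660e-4 mol.
Rate: 4.660e-4 mol / (702 s × 0.117 L) = 5.7e-6 M s⁻¹.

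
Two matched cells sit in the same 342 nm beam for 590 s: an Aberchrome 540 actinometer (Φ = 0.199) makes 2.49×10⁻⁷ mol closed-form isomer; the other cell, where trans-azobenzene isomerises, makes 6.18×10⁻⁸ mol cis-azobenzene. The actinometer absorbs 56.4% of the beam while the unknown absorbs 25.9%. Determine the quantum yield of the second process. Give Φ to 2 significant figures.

Φ = 0.11

Photons absorbed by the actinometer: 2.49×10⁻⁷ / 0.199 = 1.251×10⁻⁶ mol.
Incident flux: 1.251×10⁻⁶ / 0.564 = 2.218×10⁻⁶ einstein.
Absorbed by unknown: 0.259 × 2.218×10⁻⁶ = 5.745×10⁻⁷ mol.
Φ(unknown) = 6.18×10⁻⁸ / 5.745×10⁻⁷ = 0.11.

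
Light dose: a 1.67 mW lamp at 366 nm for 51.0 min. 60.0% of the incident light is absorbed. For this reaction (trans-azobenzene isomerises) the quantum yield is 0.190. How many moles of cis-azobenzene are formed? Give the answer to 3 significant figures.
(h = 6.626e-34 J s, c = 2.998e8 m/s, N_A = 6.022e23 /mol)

1.78e-6 mol

Photon energy at 366 nm: hc/λ = (6.626e-34)(2.998e8)/(366e-9) = 5.428e-19 J.
Energy delivered: (1.67 mW)(3060 s) = 5.110 J.
Photons incident: 5.110 / 5.428e-19 = 9.414e18, i.e. 9.414e18/6.022e23 = 1.563e-5 mol.
Photons absorbed: 0.600 × 1.563e-5 = 9.378e-6 mol.
Product: Φ × n_abs = 0.190 × 9.378e-6 = 1.782e-6 mol.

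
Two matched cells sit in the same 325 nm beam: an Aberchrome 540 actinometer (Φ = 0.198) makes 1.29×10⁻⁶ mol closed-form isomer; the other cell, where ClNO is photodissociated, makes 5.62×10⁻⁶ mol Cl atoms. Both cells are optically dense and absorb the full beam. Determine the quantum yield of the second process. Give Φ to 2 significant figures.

Photons absorbed by the actinometer: 1.29×10⁻⁶ / 0.198 = 6.515×10⁻⁶ mol.
Φ(unknown) = 5.62×10⁻⁶ / 6.515×10⁻⁶ = 0.86.

Φ = 0.86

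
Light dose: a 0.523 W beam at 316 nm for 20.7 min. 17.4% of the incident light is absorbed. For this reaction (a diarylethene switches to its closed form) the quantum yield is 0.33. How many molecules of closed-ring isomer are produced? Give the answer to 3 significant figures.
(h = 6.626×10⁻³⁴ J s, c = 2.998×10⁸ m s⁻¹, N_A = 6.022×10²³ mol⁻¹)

5.93×10¹⁹ molecules

Photon energy at 316 nm: hc/λ = (6.626×10⁻³⁴)(2.998×10⁸)/(316×10⁻⁹) = 6.286×10⁻¹⁹ J.
Energy delivered: (0.523 W)(1242 s) = 649.6 J.
Photons incident: 649.6 / 6.286×10⁻¹⁹ = 1.033×10²¹, i.e. 1.033×10²¹/6.022×10²³ = 0.001715 mol.
Photons absorbed: 0.174 × 0.001715 = 2.984×10⁻⁴ mol.
Product: Φ × n_abs = 0.33 × 2.984×10⁻⁴ = 9.847×10⁻⁵ mol.
As a count: 9.847×10⁻⁵ × 6.022×10²³ = 5.93×10¹⁹.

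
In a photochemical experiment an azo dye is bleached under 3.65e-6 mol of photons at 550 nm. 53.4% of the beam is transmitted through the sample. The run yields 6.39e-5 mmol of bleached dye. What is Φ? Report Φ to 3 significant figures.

Φ = 0.0376

Product: 6.39e-5 mmol = 6.39e-8 mol.
Fraction absorbed: 1 − 53.4/100 = 0.4660.
Photons absorbed: 0.4660 × 3.65e-6 = 1.701e-6 mol.
Φ = 6.39e-8 mol / 1.701e-6 mol photons = 0.0376.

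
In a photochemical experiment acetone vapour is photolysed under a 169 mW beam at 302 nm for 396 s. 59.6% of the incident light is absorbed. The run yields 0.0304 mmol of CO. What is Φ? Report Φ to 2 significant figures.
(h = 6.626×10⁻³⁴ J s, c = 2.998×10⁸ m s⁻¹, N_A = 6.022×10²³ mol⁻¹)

Φ = 0.30

Product: 0.0304 mmol = 3.04×10⁻⁵ mol.
Photon energy at 302 nm: hc/λ = (6.626×10⁻³⁴)(2.998×10⁸)/(302×10⁻⁹) = 6.578×10⁻¹⁹ J.
Energy delivered: (169 mW)(396 s) = 66.92 J.
Photons incident: 66.92 / 6.578×10⁻¹⁹ = 1.017×10²⁰, i.e. 1.017×10²⁰/6.022×10²³ = 1.689×10⁻⁴ mol.
Photons absorbed: 0.596 × 1.689×10⁻⁴ = 1.007×10⁻⁴ mol.
Φ = 3.04×10⁻⁵ mol / 1.007×10⁻⁴ mol photons = 0.30.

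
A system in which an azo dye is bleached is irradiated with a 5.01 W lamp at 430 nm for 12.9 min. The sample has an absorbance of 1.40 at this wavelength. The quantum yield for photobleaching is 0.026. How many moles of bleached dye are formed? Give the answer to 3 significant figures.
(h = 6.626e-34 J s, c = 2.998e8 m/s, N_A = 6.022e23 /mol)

Photon energy at 430 nm: hc/λ = (6.626e-34)(2.998e8)/(430e-9) = 4.620e-19 J.
Energy delivered: (5.01 W)(774 s) = 3878 J.
Photons incident: 3878 / 4.620e-19 = 8.394e21, i.e. 8.394e21/6.022e23 = 0.01394 mol.
Fraction absorbed: 1 − 10^(−1.40) = 0.9602.
Photons absorbed: 0.9602 × 0.01394 = 0.01339 mol.
Product: Φ × n_abs = 0.026 × 0.01339 = 3.481e-4 mol.

3.48e-4 mol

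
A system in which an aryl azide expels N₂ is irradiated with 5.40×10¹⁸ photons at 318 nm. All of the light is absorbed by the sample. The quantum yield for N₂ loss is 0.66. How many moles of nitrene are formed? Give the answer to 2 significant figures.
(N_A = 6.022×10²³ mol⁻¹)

Moles of photons: 5.40×10¹⁸ / 6.022×10²³ = 8.967×10⁻⁶ mol.
Product: Φ × n_abs = 0.66 × 8.967×10⁻⁶ = 5.918×10⁻⁶ mol.

5.9×10⁻⁶ mol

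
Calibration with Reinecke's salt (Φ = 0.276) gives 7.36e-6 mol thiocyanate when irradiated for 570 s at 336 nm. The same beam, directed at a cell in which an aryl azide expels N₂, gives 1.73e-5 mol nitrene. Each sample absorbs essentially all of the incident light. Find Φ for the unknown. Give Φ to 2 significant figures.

Photons absorbed by the actinometer: 7.36e-6 / 0.276 = 2.667e-5 mol.
Φ(unknown) = 1.73e-5 / 2.667e-5 = 0.65.

Φ = 0.65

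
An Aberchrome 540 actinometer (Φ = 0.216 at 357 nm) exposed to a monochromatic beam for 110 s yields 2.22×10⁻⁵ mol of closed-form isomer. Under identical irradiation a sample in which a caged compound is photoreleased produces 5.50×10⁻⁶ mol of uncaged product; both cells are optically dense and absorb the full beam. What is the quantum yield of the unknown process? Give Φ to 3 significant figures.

Photons absorbed by the actinometer: 2.22×10⁻⁵ / 0.216 = 1.028×10⁻⁴ mol.
Φ(unknown) = 5.50×10⁻⁶ / 1.028×10⁻⁴ = 0.0535.

Φ = 0.0535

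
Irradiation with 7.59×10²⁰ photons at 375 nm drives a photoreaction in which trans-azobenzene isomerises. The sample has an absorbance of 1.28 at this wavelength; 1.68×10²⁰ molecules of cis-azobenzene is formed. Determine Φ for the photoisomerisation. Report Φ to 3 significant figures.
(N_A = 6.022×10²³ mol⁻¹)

Φ = 0.234

Product: 1.68×10²⁰ / 6.022×10²³ = 2.790×10⁻⁴ mol.
Moles of photons: 7.59×10²⁰ / 6.022×10²³ = 0.001260 mol.
Fraction absorbed: 1 − 10^(−1.28) = 0.9475.
Photons absorbed: 0.9475 × 0.001260 = 0.001194 mol.
Φ = 2.790×10⁻⁴ mol / 0.001194 mol photons = 0.234.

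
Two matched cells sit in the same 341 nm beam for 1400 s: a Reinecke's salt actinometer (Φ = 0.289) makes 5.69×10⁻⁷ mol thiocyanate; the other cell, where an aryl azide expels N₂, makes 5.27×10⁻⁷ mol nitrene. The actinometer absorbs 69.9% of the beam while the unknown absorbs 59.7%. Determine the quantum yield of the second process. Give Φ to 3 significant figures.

Photons absorbed by the actinometer: 5.69×10⁻⁷ / 0.289 = 1.969×10⁻⁶ mol.
Incident flux: 1.969×10⁻⁶ / 0.699 = 2.817×10⁻⁶ einstein.
Absorbed by unknown: 0.597 × 2.817×10⁻⁶ = 1.682×10⁻⁶ mol.
Φ(unknown) = 5.27×10⁻⁷ / 1.682×10⁻⁶ = 0.313.

Φ = 0.313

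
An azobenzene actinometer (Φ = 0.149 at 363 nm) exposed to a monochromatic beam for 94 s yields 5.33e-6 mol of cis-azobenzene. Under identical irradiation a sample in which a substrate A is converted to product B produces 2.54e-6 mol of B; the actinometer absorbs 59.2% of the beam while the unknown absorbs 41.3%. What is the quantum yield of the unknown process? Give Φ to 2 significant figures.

Photons absorbed by the actinometer: 5.33e-6 / 0.149 = 3.577e-5 mol.
Incident flux: 3.577e-5 / 0.592 = 6.042e-5 einstein.
Absorbed by unknown: 0.413 × 6.042e-5 = 2.495e-5 mol.
Φ(unknown) = 2.54e-6 / 2.495e-5 = 0.10.

Φ = 0.10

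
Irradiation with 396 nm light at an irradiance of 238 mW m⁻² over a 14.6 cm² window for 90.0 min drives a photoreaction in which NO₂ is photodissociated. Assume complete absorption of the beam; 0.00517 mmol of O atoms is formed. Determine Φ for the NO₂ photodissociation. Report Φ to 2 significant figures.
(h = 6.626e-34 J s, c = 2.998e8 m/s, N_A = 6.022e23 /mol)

Φ = 0.83

Product: 0.00517 mmol = 5.17e-6 mol.
Photon energy at 396 nm: hc/λ = (6.626e-34)(2.998e8)/(396e-9) = 5.016e-19 J.
Energy delivered: (238 mW m⁻²)(14.6e-4 m²)(5400 s) = 1.876 J.
Photons incident: 1.876 / 5.016e-19 = 3.740e18, i.e. 3.740e18/6.022e23 = 6.211e-6 mol.
Φ = 5.17e-6 mol / 6.211e-6 mol photons = 0.83.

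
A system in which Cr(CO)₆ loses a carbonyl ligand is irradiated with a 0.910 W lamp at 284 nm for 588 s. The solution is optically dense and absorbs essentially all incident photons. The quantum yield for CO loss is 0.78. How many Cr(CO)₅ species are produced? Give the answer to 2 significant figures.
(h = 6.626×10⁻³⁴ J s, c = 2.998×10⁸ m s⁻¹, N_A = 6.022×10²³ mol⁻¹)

6.0×10²⁰ species

Photon energy at 284 nm: hc/λ = (6.626×10⁻³⁴)(2.998×10⁸)/(284×10⁻⁹) = 6.995×10⁻¹⁹ J.
Energy delivered: (0.910 W)(588 s) = 535.1 J.
Photons incident: 535.1 / 6.995×10⁻¹⁹ = 7.650×10²⁰, i.e. 7.650×10²⁰/6.022×10²³ = 0.001270 mol.
Product: Φ × n_abs = 0.78 × 0.001270 = 9.906×10⁻⁴ mol.
As a count: 9.906×10⁻⁴ × 6.022×10²³ = 6.0×10²⁰.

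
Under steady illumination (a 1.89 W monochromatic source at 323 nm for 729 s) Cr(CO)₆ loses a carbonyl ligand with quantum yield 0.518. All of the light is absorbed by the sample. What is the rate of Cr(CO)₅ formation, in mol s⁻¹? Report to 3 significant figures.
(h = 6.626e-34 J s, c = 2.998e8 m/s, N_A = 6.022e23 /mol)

Photon energy at 323 nm: hc/λ = (6.626e-34)(2.998e8)/(323e-9) = 6.150e-19 J.
Energy delivered: (1.89 W)(729 s) = 1378 J.
Photons incident: 1378 / 6.150e-19 = 2.241e21, i.e. 2.241e21/6.022e23 = 0.003721 mol.
Product formed: 0.518 × 0.003721 = 0.001927 mol.
Rate: 0.001927 / 729 s = 2.64e-6 mol s⁻¹.

2.64e-6 mol s⁻¹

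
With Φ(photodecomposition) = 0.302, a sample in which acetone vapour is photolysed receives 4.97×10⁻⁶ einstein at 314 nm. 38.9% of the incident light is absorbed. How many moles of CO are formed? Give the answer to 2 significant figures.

Photons absorbed: 0.389 × 4.97×10⁻⁶ = 1.933×10⁻⁶ mol.
Product: Φ × n_abs = 0.302 × 1.933×10⁻⁶ = 5.838×10⁻⁷ mol.

5.8×10⁻⁷ mol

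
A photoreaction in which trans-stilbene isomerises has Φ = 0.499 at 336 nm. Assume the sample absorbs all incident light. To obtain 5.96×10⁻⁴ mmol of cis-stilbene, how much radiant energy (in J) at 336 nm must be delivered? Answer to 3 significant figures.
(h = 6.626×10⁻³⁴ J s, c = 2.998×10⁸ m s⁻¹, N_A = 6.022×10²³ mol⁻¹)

0.425 J

Product: 5.96×10⁻⁴ mmol = 5.96×10⁻⁷ mol.
Photons that must be absorbed: 5.96×10⁻⁷ / 0.499 = 1.194×10⁻⁶ mol.
Photon energy: hc/λ = 5.912×10⁻¹⁹ J; per mole, 3.560×10⁵ J mol⁻¹.
Energy required: 1.194×10⁻⁶ × 3.560×10⁵ = 0.425 J.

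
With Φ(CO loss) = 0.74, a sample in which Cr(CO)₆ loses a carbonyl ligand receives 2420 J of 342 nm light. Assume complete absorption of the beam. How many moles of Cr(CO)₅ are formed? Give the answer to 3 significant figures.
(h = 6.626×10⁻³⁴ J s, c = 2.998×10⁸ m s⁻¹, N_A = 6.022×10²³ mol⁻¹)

0.00512 mol

Photon energy at 342 nm: hc/λ = (6.626×10⁻³⁴)(2.998×10⁸)/(342×10⁻⁹) = 5.808×10⁻¹⁹ J.
Photons incident: 2420 / 5.808×10⁻¹⁹ = 4.167×10²¹, i.e. 4.167×10²¹/6.022×10²³ = 0.006920 mol.
Product: Φ × n_abs = 0.74 × 0.006920 = 0.005121 mol.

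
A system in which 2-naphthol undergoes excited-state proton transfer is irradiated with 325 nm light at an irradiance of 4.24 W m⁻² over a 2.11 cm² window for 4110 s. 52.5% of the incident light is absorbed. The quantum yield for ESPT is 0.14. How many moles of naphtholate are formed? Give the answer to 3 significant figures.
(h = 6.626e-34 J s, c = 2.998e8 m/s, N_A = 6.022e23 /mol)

Photon energy at 325 nm: hc/λ = (6.626e-34)(2.998e8)/(325e-9) = 6.112e-19 J.
Energy delivered: (4.24 W m⁻²)(2.11e-4 m²)(4110 s) = 3.677 J.
Photons incident: 3.677 / 6.112e-19 = 6.016e18, i.e. 6.016e18/6.022e23 = 9.990e-6 mol.
Photons absorbed: 0.525 × 9.990e-6 = 5.245e-6 mol.
Product: Φ × n_abs = 0.14 × 5.245e-6 = 7.343e-7 mol.

7.34e-7 mol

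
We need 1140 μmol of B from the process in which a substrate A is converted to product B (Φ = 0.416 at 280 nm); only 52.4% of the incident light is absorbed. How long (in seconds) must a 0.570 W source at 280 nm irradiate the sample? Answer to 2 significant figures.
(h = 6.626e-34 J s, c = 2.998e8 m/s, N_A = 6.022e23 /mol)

Product: 1140 μmol = 0.00114 mol.
Photons that must be absorbed: 0.00114 / 0.416 = 0.002740 mol.
Incident photons needed: 0.002740 / 0.524 = 0.005229 mol.
Photon energy: hc/λ = 7.095e-19 J; per mole, 4.273e5 J mol⁻¹.
Energy required: 0.005229 × 4.273e5 = 2234 J.
Time: 2234 J / 0.57 W = 3900 s.

t ≈ 3900 s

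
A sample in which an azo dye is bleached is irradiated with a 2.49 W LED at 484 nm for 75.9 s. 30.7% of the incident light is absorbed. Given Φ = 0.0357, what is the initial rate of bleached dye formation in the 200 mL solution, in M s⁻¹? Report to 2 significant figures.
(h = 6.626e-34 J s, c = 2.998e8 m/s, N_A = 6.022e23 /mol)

Photon energy at 484 nm: hc/λ = (6.626e-34)(2.998e8)/(484e-9) = 4.104e-19 J.
Energy delivered: (2.49 W)(75.9 s) = 189.0 J.
Photons incident: 189.0 / 4.104e-19 = 4.605e20, i.e. 4.605e20/6.022e23 = 7.647e-4 mol.
Photons absorbed: 0.307 × 7.647e-4 = 2.348e-4 mol.
Product formed: 0.0357 × 2.348e-4 = 8.382e-6 mol.
Rate: 8.382e-6 mol / (75.9 s × 0.2 L) = 5.5e-7 M s⁻¹.

5.5e-7 M s⁻¹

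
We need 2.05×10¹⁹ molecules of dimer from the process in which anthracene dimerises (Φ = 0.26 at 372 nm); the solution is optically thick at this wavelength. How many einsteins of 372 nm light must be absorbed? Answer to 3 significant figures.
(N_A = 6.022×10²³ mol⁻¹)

Product: 2.05×10¹⁹ / 6.022×10²³ = 3.404×10⁻⁵ mol.
Photons that must be absorbed: 3.404×10⁻⁵ / 0.26 = 1.309×10⁻⁴ mol.

1.31×10⁻⁴ einstein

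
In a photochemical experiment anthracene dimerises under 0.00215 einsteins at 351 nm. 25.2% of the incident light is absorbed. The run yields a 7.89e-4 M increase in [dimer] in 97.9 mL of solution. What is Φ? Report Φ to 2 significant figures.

Product: (7.89e-4 M)(0.0979 L) = 7.724e-5 mol.
Photons absorbed: 0.252 × 0.00215 = 5.418e-4 mol.
Φ = 7.724e-5 mol / 5.418e-4 mol photons = 0.14.

Φ = 0.14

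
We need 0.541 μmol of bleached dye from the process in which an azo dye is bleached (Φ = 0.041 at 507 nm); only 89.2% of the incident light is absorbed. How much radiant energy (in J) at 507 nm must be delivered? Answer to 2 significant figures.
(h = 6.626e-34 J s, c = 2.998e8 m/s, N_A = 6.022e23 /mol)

3.5 J

Product: 0.541 μmol = 5.41e-7 mol.
Photons that must be absorbed: 5.41e-7 / 0.041 = 1.320e-5 mol.
Incident photons needed: 1.320e-5 / 0.892 = 1.480e-5 mol.
Photon energy: hc/λ = 3.918e-19 J; per mole, 2.359e5 J mol⁻¹.
Energy required: 1.480e-5 × 2.359e5 = 3.5 J.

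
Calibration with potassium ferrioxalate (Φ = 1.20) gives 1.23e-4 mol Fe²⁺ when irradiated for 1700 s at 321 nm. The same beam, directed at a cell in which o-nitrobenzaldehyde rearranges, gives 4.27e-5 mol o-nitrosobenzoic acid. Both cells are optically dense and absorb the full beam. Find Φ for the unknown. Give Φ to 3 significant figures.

Φ = 0.417

Photons absorbed by the actinometer: 1.23e-4 / 1.20 = 1.025e-4 mol.
Φ(unknown) = 4.27e-5 / 1.025e-4 = 0.417.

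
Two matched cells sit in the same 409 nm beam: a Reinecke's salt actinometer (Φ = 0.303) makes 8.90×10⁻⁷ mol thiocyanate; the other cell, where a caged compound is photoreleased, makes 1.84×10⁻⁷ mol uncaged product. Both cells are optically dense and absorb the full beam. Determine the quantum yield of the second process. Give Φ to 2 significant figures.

Photons absorbed by the actinometer: 8.90×10⁻⁷ / 0.303 = 2.937×10⁻⁶ mol.
Φ(unknown) = 1.84×10⁻⁷ / 2.937×10⁻⁶ = 0.063.

Φ = 0.063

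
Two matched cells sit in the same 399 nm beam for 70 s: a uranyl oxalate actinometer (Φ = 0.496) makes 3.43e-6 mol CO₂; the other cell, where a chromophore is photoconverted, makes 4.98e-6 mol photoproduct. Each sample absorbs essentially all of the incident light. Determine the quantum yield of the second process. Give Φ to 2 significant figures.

Φ = 0.72

Photons absorbed by the actinometer: 3.43e-6 / 0.496 = 6.915e-6 mol.
Φ(unknown) = 4.98e-6 / 6.915e-6 = 0.72.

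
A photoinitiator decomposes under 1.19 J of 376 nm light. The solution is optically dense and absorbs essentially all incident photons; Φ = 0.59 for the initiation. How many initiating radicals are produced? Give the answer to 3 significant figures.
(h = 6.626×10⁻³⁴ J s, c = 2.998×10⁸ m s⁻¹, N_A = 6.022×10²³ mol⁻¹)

1.33×10¹⁸ initiating radicals

Photon energy at 376 nm: hc/λ = (6.626×10⁻³⁴)(2.998×10⁸)/(376×10⁻⁹) = 5.283×10⁻¹⁹ J.
Photons incident: 1.19 / 5.283×10⁻¹⁹ = 2.253×10¹⁸, i.e. 2.253×10¹⁸/6.022×10²³ = 3.741×10⁻⁶ mol.
Product: Φ × n_abs = 0.59 × 3.741×10⁻⁶ = 2.207×10⁻⁶ mol.
As a count: 2.207×10⁻⁶ × 6.022×10²³ = 1.33×10¹⁸.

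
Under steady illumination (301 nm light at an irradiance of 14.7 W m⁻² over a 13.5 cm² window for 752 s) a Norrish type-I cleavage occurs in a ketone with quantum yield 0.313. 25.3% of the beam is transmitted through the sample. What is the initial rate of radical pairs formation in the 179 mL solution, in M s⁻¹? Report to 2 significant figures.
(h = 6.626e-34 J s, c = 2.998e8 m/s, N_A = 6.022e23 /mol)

Photon energy at 301 nm: hc/λ = (6.626e-34)(2.998e8)/(301e-9) = 6.600e-19 J.
Energy delivered: (14.7 W m⁻²)(13.5e-4 m²)(752 s) = 14.92 J.
Photons incident: 14.92 / 6.600e-19 = 2.261e19, i.e. 2.261e19/6.022e23 = 3.755e-5 mol.
Fraction absorbed: 1 − 25.3/100 = 0.7470.
Photons absorbed: 0.7470 × 3.755e-5 = 2.805e-5 mol.
Product formed: 0.313 × 2.805e-5 = 8.780e-6 mol.
Rate: 8.780e-6 mol / (752 s × 0.179 L) = 6.5e-8 M s⁻¹.

6.5e-8 M s⁻¹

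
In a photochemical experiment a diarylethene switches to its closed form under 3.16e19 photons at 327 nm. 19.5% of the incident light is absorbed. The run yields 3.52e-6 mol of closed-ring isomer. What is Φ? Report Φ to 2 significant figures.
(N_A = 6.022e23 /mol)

Φ = 0.34

Moles of photons: 3.16e19 / 6.022e23 = 5.247e-5 mol.
Photons absorbed: 0.195 × 5.247e-5 = 1.023e-5 mol.
Φ = 3.52e-6 mol / 1.023e-5 mol photons = 0.34.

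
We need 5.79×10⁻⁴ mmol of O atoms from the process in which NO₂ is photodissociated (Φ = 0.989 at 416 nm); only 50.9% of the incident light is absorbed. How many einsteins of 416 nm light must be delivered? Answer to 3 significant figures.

Product: 5.79×10⁻⁴ mmol = 5.79×10⁻⁷ mol.
Photons that must be absorbed: 5.79×10⁻⁷ / 0.989 = 5.854×10⁻⁷ mol.
Incident photons needed: 5.854×10⁻⁷ / 0.509 = 1.150×10⁻⁶ mol.

1.15×10⁻⁶ einstein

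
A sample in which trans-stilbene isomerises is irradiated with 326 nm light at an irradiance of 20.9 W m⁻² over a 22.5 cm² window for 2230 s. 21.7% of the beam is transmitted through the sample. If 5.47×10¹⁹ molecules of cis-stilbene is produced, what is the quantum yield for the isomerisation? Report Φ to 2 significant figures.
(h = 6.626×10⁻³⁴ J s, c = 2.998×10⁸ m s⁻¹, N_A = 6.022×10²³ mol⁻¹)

Φ = 0.41

Product: 5.47×10¹⁹ / 6.022×10²³ = 9.083×10⁻⁵ mol.
Photon energy at 326 nm: hc/λ = (6.626×10⁻³⁴)(2.998×10⁸)/(326×10⁻⁹) = 6.093×10⁻¹⁹ J.
Energy delivered: (20.9 W m⁻²)(22.5×10⁻⁴ m²)(2230 s) = 104.9 J.
Photons incident: 104.9 / 6.093×10⁻¹⁹ = 1.722×10²⁰, i.e. 1.722×10²⁰/6.022×10²³ = 2.860×10⁻⁴ mol.
Fraction absorbed: 1 − 21.7/100 = 0.7830.
Photons absorbed: 0.7830 × 2.860×10⁻⁴ = 2.239×10⁻⁴ mol.
Φ = 9.083×10⁻⁵ mol / 2.239×10⁻⁴ mol photons = 0.41.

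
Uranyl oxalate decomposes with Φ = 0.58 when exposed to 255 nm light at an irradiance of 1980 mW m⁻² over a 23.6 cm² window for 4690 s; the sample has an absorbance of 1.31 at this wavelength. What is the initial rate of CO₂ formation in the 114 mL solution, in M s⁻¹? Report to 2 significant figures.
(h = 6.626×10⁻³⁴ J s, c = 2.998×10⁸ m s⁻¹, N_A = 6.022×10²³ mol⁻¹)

Photon energy at 255 nm: hc/λ = (6.626×10⁻³⁴)(2.998×10⁸)/(255×10⁻⁹) = 7.790×10⁻¹⁹ J.
Energy delivered: (1980 mW m⁻²)(23.6×10⁻⁴ m²)(4690 s) = 21.92 J.
Photons incident: 21.92 / 7.790×10⁻¹⁹ = 2.814×10¹⁹, i.e. 2.814×10¹⁹/6.022×10²³ = 4.673×10⁻⁵ mol.
Fraction absorbed: 1 − 10^(−1.31) = 0.9510.
Photons absorbed: 0.9510 × 4.673×10⁻⁵ = 4.444×10⁻⁵ mol.
Product formed: 0.58 × 4.444×10⁻⁵ = 2.578×10⁻⁵ mol.
Rate: 2.578×10⁻⁵ mol / (4690 s × 0.114 L) = 4.8×10⁻⁸ M s⁻¹.

4.8×10⁻⁸ M s⁻¹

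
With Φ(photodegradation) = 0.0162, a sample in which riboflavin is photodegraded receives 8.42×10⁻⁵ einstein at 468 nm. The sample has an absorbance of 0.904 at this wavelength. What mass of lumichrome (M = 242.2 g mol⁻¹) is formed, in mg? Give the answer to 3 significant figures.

0.289 mg

Fraction absorbed: 1 − 10^(−0.904) = 0.8753.
Photons absorbed: 0.8753 × 8.42×10⁻⁵ = 7.370×10⁻⁵ mol.
Product: Φ × n_abs = 0.0162 × 7.370×10⁻⁵ = 1.194×10⁻⁶ mol.
Mass: 1.194×10⁻⁶ × 242.2 = 2.892×10⁻⁴ g = 0.289 mg.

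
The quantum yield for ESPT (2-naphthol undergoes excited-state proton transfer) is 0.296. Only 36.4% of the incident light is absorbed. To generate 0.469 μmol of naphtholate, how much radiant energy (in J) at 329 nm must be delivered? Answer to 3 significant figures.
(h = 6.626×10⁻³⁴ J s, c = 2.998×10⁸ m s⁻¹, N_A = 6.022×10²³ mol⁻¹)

1.58 J

Product: 0.469 μmol = 4.69×10⁻⁷ mol.
Photons that must be absorbed: 4.69×10⁻⁷ / 0.296 = 1.584×10⁻⁶ mol.
Incident photons needed: 1.584×10⁻⁶ / 0.364 = 4.352×10⁻⁶ mol.
Photon energy: hc/λ = 6.038×10⁻¹⁹ J; per mole, 3.636×10⁵ J mol⁻¹.
Energy required: 4.352×10⁻⁶ × 3.636×10⁵ = 1.58 J.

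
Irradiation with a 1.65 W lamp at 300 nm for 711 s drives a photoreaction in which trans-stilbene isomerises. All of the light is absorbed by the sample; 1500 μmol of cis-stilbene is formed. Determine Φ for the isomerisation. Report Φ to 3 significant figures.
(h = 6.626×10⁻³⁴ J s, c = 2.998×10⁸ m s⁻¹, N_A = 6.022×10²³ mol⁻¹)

Φ = 0.510

Product: 1500 μmol = 0.00150 mol.
Photon energy at 300 nm: hc/λ = (6.626×10⁻³⁴)(2.998×10⁸)/(300×10⁻⁹) = 6.622×10⁻¹⁹ J.
Energy delivered: (1.65 W)(711 s) = 1173 J.
Photons incident: 1173 / 6.622×10⁻¹⁹ = 1.771×10²¹, i.e. 1.771×10²¹/6.022×10²³ = 0.002941 mol.
Φ = 0.00150 mol / 0.002941 mol photons = 0.510.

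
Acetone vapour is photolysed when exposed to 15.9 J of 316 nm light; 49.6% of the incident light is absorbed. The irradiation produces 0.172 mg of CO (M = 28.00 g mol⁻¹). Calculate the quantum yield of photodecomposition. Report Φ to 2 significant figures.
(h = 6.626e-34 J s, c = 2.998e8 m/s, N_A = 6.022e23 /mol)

Product: 0.172 mg / 28.00 g mol⁻¹ = 6.143e-6 mol.
Photon energy at 316 nm: hc/λ = (6.626e-34)(2.998e8)/(316e-9) = 6.286e-19 J.
Photons incident: 15.9 / 6.286e-19 = 2.529e19, i.e. 2.529e19/6.022e23 = 4.200e-5 mol.
Photons absorbed: 0.496 × 4.200e-5 = 2.083e-5 mol.
Φ = 6.143e-6 mol / 2.083e-5 mol photons = 0.29.

Φ = 0.29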